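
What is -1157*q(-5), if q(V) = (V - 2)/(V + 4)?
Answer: -8099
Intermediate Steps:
q(V) = (-2 + V)/(4 + V)
-1157*q(-5) = -1157*(-2 - 5)/(4 - 5) = -1157*(-7)/(-1) = -(-1157)*(-7) = -1157*7 = -8099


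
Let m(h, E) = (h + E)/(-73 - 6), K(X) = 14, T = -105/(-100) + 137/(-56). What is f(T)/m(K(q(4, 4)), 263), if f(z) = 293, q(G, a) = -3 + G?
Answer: -23147/277 ≈ -83.563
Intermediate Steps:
T = -391/280 (T = -105*(-1/100) + 137*(-1/56) = 21/20 - 137/56 = -391/280 ≈ -1.3964)
m(h, E) = -E/79 - h/79 (m(h, E) = (E + h)/(-79) = (E + h)*(-1/79) = -E/79 - h/79)
f(T)/m(K(q(4, 4)), 263) = 293/(-1/79*263 - 1/79*14) = 293/(-263/79 - 14/79) = 293/(-277/79) = 293*(-79/277) = -23147/277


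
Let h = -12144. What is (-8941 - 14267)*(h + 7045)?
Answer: 118337592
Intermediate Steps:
(-8941 - 14267)*(h + 7045) = (-8941 - 14267)*(-12144 + 7045) = -23208*(-5099) = 118337592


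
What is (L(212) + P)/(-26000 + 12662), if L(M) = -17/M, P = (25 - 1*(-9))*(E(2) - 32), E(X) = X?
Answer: 216257/2827656 ≈ 0.076479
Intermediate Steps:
P = -1020 (P = (25 - 1*(-9))*(2 - 32) = (25 + 9)*(-30) = 34*(-30) = -1020)
(L(212) + P)/(-26000 + 12662) = (-17/212 - 1020)/(-26000 + 12662) = (-17*1/212 - 1020)/(-13338) = (-17/212 - 1020)*(-1/13338) = -216257/212*(-1/13338) = 216257/2827656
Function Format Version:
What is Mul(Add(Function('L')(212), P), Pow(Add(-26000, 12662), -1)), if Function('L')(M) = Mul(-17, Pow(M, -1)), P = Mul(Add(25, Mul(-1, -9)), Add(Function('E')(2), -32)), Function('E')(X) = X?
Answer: Rational(216257, 2827656) ≈ 0.076479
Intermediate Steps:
P = -1020 (P = Mul(Add(25, Mul(-1, -9)), Add(2, -32)) = Mul(Add(25, 9), -30) = Mul(34, -30) = -1020)
Mul(Add(Function('L')(212), P), Pow(Add(-26000, 12662), -1)) = Mul(Add(Mul(-17, Pow(212, -1)), -1020), Pow(Add(-26000, 12662), -1)) = Mul(Add(Mul(-17, Rational(1, 212)), -1020), Pow(-13338, -1)) = Mul(Add(Rational(-17, 212), -1020), Rational(-1, 13338)) = Mul(Rational(-216257, 212), Rational(-1, 13338)) = Rational(216257, 2827656)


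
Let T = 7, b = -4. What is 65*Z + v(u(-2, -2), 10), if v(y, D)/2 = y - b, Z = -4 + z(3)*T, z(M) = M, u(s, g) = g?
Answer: 1109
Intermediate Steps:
Z = 17 (Z = -4 + 3*7 = -4 + 21 = 17)
v(y, D) = 8 + 2*y (v(y, D) = 2*(y - 1*(-4)) = 2*(y + 4) = 2*(4 + y) = 8 + 2*y)
65*Z + v(u(-2, -2), 10) = 65*17 + (8 + 2*(-2)) = 1105 + (8 - 4) = 1105 + 4 = 1109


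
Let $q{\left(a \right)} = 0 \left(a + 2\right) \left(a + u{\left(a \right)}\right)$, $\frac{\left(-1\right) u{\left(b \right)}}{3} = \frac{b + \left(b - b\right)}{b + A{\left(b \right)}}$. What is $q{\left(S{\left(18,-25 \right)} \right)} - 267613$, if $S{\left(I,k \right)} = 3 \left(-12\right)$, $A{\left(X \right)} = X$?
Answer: $-267613$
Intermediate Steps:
$u{\left(b \right)} = - \frac{3}{2}$ ($u{\left(b \right)} = - 3 \frac{b + \left(b - b\right)}{b + b} = - 3 \frac{b + 0}{2 b} = - 3 b \frac{1}{2 b} = \left(-3\right) \frac{1}{2} = - \frac{3}{2}$)
$S{\left(I,k \right)} = -36$
$q{\left(a \right)} = 0$ ($q{\left(a \right)} = 0 \left(a + 2\right) \left(a - \frac{3}{2}\right) = 0 \left(2 + a\right) \left(- \frac{3}{2} + a\right) = 0 \left(- \frac{3}{2} + a\right) = 0$)
$q{\left(S{\left(18,-25 \right)} \right)} - 267613 = 0 - 267613 = -267613$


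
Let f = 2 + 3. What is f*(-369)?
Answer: -1845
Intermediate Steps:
f = 5
f*(-369) = 5*(-369) = -1845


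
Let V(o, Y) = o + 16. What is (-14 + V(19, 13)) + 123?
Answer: 144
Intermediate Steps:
V(o, Y) = 16 + o
(-14 + V(19, 13)) + 123 = (-14 + (16 + 19)) + 123 = (-14 + 35) + 123 = 21 + 123 = 144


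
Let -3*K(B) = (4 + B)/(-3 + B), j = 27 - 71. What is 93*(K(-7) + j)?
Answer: -41013/10 ≈ -4101.3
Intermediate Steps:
j = -44
K(B) = -(4 + B)/(3*(-3 + B))
93*(K(-7) + j) = 93*((-4 - 1*(-7))/(3*(-3 - 7)) - 44) = 93*((⅓)*(-4 + 7)/(-10) - 44) = 93*((⅓)*(-⅒)*3 - 44) = 93*(-⅒ - 44) = 93*(-441/10) = -41013/10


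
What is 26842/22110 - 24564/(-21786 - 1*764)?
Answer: 5219987/2266275 ≈ 2.3033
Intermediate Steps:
26842/22110 - 24564/(-21786 - 1*764) = 26842*(1/22110) - 24564/(-21786 - 764) = 13421/11055 - 24564/(-22550) = 13421/11055 - 24564*(-1/22550) = 13421/11055 + 12282/11275 = 5219987/2266275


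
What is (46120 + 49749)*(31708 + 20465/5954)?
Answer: 18101016015493/5954 ≈ 3.0401e+9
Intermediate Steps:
(46120 + 49749)*(31708 + 20465/5954) = 95869*(31708 + 20465*(1/5954)) = 95869*(31708 + 20465/5954) = 95869*(188809897/5954) = 18101016015493/5954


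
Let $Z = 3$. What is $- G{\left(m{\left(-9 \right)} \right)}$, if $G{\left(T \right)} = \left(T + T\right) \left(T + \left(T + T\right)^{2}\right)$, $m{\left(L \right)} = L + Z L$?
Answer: $370656$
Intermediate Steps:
$m{\left(L \right)} = 4 L$ ($m{\left(L \right)} = L + 3 L = 4 L$)
$G{\left(T \right)} = 2 T \left(T + 4 T^{2}\right)$ ($G{\left(T \right)} = 2 T \left(T + \left(2 T\right)^{2}\right) = 2 T \left(T + 4 T^{2}\right)$)
$- G{\left(m{\left(-9 \right)} \right)} = - \left(4 \left(-9\right)\right)^{2} \left(2 + 8 \cdot 4 \left(-9\right)\right) = - \left(-36\right)^{2} \left(2 + 8 \left(-36\right)\right) = - 1296 \left(2 - 288\right) = - 1296 \left(-286\right) = \left(-1\right) \left(-370656\right) = 370656$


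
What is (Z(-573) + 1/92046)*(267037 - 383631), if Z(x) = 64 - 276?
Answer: 1137593142047/46023 ≈ 2.4718e+7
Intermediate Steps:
Z(x) = -212
(Z(-573) + 1/92046)*(267037 - 383631) = (-212 + 1/92046)*(267037 - 383631) = (-212 + 1/92046)*(-116594) = -19513751/92046*(-116594) = 1137593142047/46023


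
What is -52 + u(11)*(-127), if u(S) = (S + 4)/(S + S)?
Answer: -3049/22 ≈ -138.59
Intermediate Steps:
u(S) = (4 + S)/(2*S) (u(S) = (4 + S)/((2*S)) = (4 + S)*(1/(2*S)) = (4 + S)/(2*S))
-52 + u(11)*(-127) = -52 + ((½)*(4 + 11)/11)*(-127) = -52 + ((½)*(1/11)*15)*(-127) = -52 + (15/22)*(-127) = -52 - 1905/22 = -3049/22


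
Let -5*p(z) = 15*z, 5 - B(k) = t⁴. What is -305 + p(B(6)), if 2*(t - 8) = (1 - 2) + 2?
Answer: 245443/16 ≈ 15340.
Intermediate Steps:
t = 17/2 (t = 8 + ((1 - 2) + 2)/2 = 8 + (-1 + 2)/2 = 8 + (½)*1 = 8 + ½ = 17/2 ≈ 8.5000)
B(k) = -83441/16 (B(k) = 5 - (17/2)⁴ = 5 - 1*83521/16 = 5 - 83521/16 = -83441/16)
p(z) = -3*z
-305 + p(B(6)) = -305 - 3*(-83441/16) = -305 + 250323/16 = 245443/16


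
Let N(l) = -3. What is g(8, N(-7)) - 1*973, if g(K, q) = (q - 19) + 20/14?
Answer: -6955/7 ≈ -993.57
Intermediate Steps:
g(K, q) = -123/7 + q (g(K, q) = (-19 + q) + 20*(1/14) = (-19 + q) + 10/7 = -123/7 + q)
g(8, N(-7)) - 1*973 = (-123/7 - 3) - 1*973 = -144/7 - 973 = -6955/7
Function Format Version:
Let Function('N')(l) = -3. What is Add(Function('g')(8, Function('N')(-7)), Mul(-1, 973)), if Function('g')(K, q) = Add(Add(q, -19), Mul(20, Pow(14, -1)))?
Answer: Rational(-6955, 7) ≈ -993.57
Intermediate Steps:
Function('g')(K, q) = Add(Rational(-123, 7), q) (Function('g')(K, q) = Add(Add(-19, q), Mul(20, Rational(1, 14))) = Add(Add(-19, q), Rational(10, 7)) = Add(Rational(-123, 7), q))
Add(Function('g')(8, Function('N')(-7)), Mul(-1, 973)) = Add(Add(Rational(-123, 7), -3), Mul(-1, 973)) = Add(Rational(-144, 7), -973) = Rational(-6955, 7)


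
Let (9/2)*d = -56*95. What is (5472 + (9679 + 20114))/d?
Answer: -63477/2128 ≈ -29.829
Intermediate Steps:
d = -10640/9 (d = 2*(-56*95)/9 = (2/9)*(-5320) = -10640/9 ≈ -1182.2)
(5472 + (9679 + 20114))/d = (5472 + (9679 + 20114))/(-10640/9) = (5472 + 29793)*(-9/10640) = 35265*(-9/10640) = -63477/2128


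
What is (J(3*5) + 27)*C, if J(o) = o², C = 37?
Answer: 9324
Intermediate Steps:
(J(3*5) + 27)*C = ((3*5)² + 27)*37 = (15² + 27)*37 = (225 + 27)*37 = 252*37 = 9324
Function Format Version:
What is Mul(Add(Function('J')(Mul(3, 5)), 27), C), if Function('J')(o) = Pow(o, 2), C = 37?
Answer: 9324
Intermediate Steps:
Mul(Add(Function('J')(Mul(3, 5)), 27), C) = Mul(Add(Pow(Mul(3, 5), 2), 27), 37) = Mul(Add(Pow(15, 2), 27), 37) = Mul(Add(225, 27), 37) = Mul(252, 37) = 9324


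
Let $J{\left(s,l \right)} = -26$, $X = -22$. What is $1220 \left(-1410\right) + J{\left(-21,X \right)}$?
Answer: $-1720226$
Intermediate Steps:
$1220 \left(-1410\right) + J{\left(-21,X \right)} = 1220 \left(-1410\right) - 26 = -1720200 - 26 = -1720226$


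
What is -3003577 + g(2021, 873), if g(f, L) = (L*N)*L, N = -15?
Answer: -14435512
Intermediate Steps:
g(f, L) = -15*L**2 (g(f, L) = (L*(-15))*L = (-15*L)*L = -15*L**2)
-3003577 + g(2021, 873) = -3003577 - 15*873**2 = -3003577 - 15*762129 = -3003577 - 11431935 = -14435512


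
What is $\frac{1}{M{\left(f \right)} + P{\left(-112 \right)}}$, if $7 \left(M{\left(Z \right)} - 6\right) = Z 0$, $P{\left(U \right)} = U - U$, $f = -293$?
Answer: $\frac{1}{6} \approx 0.16667$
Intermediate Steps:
$P{\left(U \right)} = 0$
$M{\left(Z \right)} = 6$ ($M{\left(Z \right)} = 6 + \frac{Z 0}{7} = 6 + \frac{1}{7} \cdot 0 = 6 + 0 = 6$)
$\frac{1}{M{\left(f \right)} + P{\left(-112 \right)}} = \frac{1}{6 + 0} = \frac{1}{6}$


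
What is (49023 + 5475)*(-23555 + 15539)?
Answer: -436855968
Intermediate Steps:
(49023 + 5475)*(-23555 + 15539) = 54498*(-8016) = -436855968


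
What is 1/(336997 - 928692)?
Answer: -1/591695 ≈ -1.6901e-6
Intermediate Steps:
1/(336997 - 928692) = 1/(-591695) = -1/591695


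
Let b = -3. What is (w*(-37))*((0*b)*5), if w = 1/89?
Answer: 0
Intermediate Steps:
w = 1/89 ≈ 0.011236
(w*(-37))*((0*b)*5) = ((1/89)*(-37))*((0*(-3))*5) = -0*5 = -37/89*0 = 0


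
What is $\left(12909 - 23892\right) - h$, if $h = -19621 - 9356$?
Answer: $17994$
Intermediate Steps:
$h = -28977$
$\left(12909 - 23892\right) - h = \left(12909 - 23892\right) - -28977 = \left(12909 - 23892\right) + 28977 = -10983 + 28977 = 17994$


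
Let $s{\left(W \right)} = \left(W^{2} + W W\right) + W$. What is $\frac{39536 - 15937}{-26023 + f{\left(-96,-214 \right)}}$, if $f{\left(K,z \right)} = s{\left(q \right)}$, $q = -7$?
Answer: $- \frac{23599}{25932} \approx -0.91003$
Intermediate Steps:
$s{\left(W \right)} = W + 2 W^{2}$ ($s{\left(W \right)} = \left(W^{2} + W^{2}\right) + W = 2 W^{2} + W = W + 2 W^{2}$)
$f{\left(K,z \right)} = 91$ ($f{\left(K,z \right)} = - 7 \left(1 + 2 \left(-7\right)\right) = - 7 \left(1 - 14\right) = \left(-7\right) \left(-13\right) = 91$)
$\frac{39536 - 15937}{-26023 + f{\left(-96,-214 \right)}} = \frac{39536 - 15937}{-26023 + 91} = \frac{23599}{-25932} = 23599 \left(- \frac{1}{25932}\right) = - \frac{23599}{25932}$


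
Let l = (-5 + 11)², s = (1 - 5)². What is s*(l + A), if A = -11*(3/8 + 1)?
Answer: 334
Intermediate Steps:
s = 16 (s = (-4)² = 16)
A = -121/8 (A = -11*(3*(⅛) + 1) = -11*(3/8 + 1) = -11*11/8 = -121/8 ≈ -15.125)
l = 36 (l = 6² = 36)
s*(l + A) = 16*(36 - 121/8) = 16*(167/8) = 334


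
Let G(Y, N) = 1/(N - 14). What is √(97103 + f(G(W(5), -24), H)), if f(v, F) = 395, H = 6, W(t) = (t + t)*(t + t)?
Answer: 41*√58 ≈ 312.25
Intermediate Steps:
W(t) = 4*t² (W(t) = (2*t)*(2*t) = 4*t²)
G(Y, N) = 1/(-14 + N)
√(97103 + f(G(W(5), -24), H)) = √(97103 + 395) = √97498 = 41*√58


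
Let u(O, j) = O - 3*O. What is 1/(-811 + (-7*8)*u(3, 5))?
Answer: -1/475 ≈ -0.0021053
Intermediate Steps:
u(O, j) = -2*O
1/(-811 + (-7*8)*u(3, 5)) = 1/(-811 + (-7*8)*(-2*3)) = 1/(-811 - 56*(-6)) = 1/(-811 + 336) = 1/(-475) = -1/475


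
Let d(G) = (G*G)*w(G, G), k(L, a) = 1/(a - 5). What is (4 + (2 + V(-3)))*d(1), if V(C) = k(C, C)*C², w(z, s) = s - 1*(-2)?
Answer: 117/8 ≈ 14.625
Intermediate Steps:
k(L, a) = 1/(-5 + a)
w(z, s) = 2 + s (w(z, s) = s + 2 = 2 + s)
V(C) = C²/(-5 + C)
d(G) = G²*(2 + G) (d(G) = (G*G)*(2 + G) = G²*(2 + G))
(4 + (2 + V(-3)))*d(1) = (4 + (2 + (-3)²/(-5 - 3)))*(1²*(2 + 1)) = (4 + (2 + 9/(-8)))*(1*3) = (4 + (2 + 9*(-⅛)))*3 = (4 + (2 - 9/8))*3 = (4 + 7/8)*3 = (39/8)*3 = 117/8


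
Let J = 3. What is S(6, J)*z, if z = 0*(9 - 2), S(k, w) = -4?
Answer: 0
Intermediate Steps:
z = 0 (z = 0*7 = 0)
S(6, J)*z = -4*0 = 0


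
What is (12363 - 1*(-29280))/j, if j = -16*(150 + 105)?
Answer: -13881/1360 ≈ -10.207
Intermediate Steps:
j = -4080 (j = -16*255 = -4080)
(12363 - 1*(-29280))/j = (12363 - 1*(-29280))/(-4080) = (12363 + 29280)*(-1/4080) = 41643*(-1/4080) = -13881/1360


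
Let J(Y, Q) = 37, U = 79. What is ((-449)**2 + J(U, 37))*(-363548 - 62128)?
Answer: -85832457288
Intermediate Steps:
((-449)**2 + J(U, 37))*(-363548 - 62128) = ((-449)**2 + 37)*(-363548 - 62128) = (201601 + 37)*(-425676) = 201638*(-425676) = -85832457288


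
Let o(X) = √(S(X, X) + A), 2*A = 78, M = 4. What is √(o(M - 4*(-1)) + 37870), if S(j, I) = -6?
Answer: √(37870 + √33) ≈ 194.62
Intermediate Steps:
A = 39 (A = (½)*78 = 39)
o(X) = √33 (o(X) = √(-6 + 39) = √33)
√(o(M - 4*(-1)) + 37870) = √(√33 + 37870) = √(37870 + √33)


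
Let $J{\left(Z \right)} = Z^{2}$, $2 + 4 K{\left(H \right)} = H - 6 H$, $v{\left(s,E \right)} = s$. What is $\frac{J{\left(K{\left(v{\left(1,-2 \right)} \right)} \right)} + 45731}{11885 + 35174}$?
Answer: $\frac{731745}{752944} \approx 0.97185$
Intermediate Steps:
$K{\left(H \right)} = - \frac{1}{2} - \frac{5 H}{4}$ ($K{\left(H \right)} = - \frac{1}{2} + \frac{H - 6 H}{4} = - \frac{1}{2} + \frac{\left(-5\right) H}{4} = - \frac{1}{2} - \frac{5 H}{4}$)
$\frac{J{\left(K{\left(v{\left(1,-2 \right)} \right)} \right)} + 45731}{11885 + 35174} = \frac{\left(- \frac{1}{2} - \frac{5}{4}\right)^{2} + 45731}{11885 + 35174} = \frac{\left(- \frac{1}{2} - \frac{5}{4}\right)^{2} + 45731}{47059} = \left(\left(- \frac{7}{4}\right)^{2} + 45731\right) \frac{1}{47059} = \left(\frac{49}{16} + 45731\right) \frac{1}{47059} = \frac{731745}{16} \cdot \frac{1}{47059} = \frac{731745}{752944}$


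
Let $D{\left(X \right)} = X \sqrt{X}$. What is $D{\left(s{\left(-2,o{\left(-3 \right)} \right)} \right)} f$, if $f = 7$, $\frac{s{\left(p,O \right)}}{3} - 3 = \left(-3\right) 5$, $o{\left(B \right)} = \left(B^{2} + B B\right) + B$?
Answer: $- 1512 i \approx - 1512.0 i$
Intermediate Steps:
$o{\left(B \right)} = B + 2 B^{2}$ ($o{\left(B \right)} = \left(B^{2} + B^{2}\right) + B = 2 B^{2} + B = B + 2 B^{2}$)
$s{\left(p,O \right)} = -36$ ($s{\left(p,O \right)} = 9 + 3 \left(\left(-3\right) 5\right) = 9 + 3 \left(-15\right) = 9 - 45 = -36$)
$D{\left(X \right)} = X^{\frac{3}{2}}$
$D{\left(s{\left(-2,o{\left(-3 \right)} \right)} \right)} f = \left(-36\right)^{\frac{3}{2}} \cdot 7 = - 216 i 7 = - 1512 i$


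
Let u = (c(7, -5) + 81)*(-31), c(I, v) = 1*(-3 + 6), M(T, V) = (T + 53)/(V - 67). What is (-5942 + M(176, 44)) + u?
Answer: -196787/23 ≈ -8556.0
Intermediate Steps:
M(T, V) = (53 + T)/(-67 + V)
c(I, v) = 3 (c(I, v) = 1*3 = 3)
u = -2604 (u = (3 + 81)*(-31) = 84*(-31) = -2604)
(-5942 + M(176, 44)) + u = (-5942 + (53 + 176)/(-67 + 44)) - 2604 = (-5942 + 229/(-23)) - 2604 = (-5942 - 1/23*229) - 2604 = (-5942 - 229/23) - 2604 = -136895/23 - 2604 = -196787/23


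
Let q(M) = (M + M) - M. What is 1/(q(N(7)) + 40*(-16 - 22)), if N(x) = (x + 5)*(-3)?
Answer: -1/1556 ≈ -0.00064267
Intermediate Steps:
N(x) = -15 - 3*x (N(x) = (5 + x)*(-3) = -15 - 3*x)
q(M) = M (q(M) = 2*M - M = M)
1/(q(N(7)) + 40*(-16 - 22)) = 1/((-15 - 3*7) + 40*(-16 - 22)) = 1/((-15 - 21) + 40*(-38)) = 1/(-36 - 1520) = 1/(-1556) = -1/1556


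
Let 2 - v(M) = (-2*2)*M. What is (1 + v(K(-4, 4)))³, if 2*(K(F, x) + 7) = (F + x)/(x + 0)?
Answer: -15625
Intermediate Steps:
K(F, x) = -7 + (F + x)/(2*x) (K(F, x) = -7 + ((F + x)/(x + 0))/2 = -7 + ((F + x)/x)/2 = -7 + (F + x)/(2*x))
v(M) = 2 + 4*M (v(M) = 2 - (-2*2)*M = 2 - (-4)*M = 2 + 4*M)
(1 + v(K(-4, 4)))³ = (1 + (2 + 4*((½)*(-4 - 13*4)/4)))³ = (1 + (2 + 4*((½)*(¼)*(-4 - 52))))³ = (1 + (2 + 4*((½)*(¼)*(-56))))³ = (1 + (2 + 4*(-7)))³ = (1 + (2 - 28))³ = (1 - 26)³ = (-25)³ = -15625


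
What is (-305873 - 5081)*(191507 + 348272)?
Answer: -167846439166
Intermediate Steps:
(-305873 - 5081)*(191507 + 348272) = -310954*539779 = -167846439166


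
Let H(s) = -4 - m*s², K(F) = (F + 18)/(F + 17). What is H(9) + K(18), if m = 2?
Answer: -5774/35 ≈ -164.97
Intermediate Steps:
K(F) = (18 + F)/(17 + F)
H(s) = -4 - 2*s²
H(9) + K(18) = (-4 - 2*9²) + (18 + 18)/(17 + 18) = (-4 - 2*81) + 36/35 = (-4 - 162) + (1/35)*36 = -166 + 36/35 = -5774/35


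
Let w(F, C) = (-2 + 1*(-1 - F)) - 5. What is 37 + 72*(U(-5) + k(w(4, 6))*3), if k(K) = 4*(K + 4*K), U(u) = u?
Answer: -52163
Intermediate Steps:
w(F, C) = -8 - F (w(F, C) = (-2 + (-1 - F)) - 5 = (-3 - F) - 5 = -8 - F)
k(K) = 20*K (k(K) = 4*(5*K) = 20*K)
37 + 72*(U(-5) + k(w(4, 6))*3) = 37 + 72*(-5 + (20*(-8 - 1*4))*3) = 37 + 72*(-5 + (20*(-8 - 4))*3) = 37 + 72*(-5 + (20*(-12))*3) = 37 + 72*(-5 - 240*3) = 37 + 72*(-5 - 720) = 37 + 72*(-725) = 37 - 52200 = -52163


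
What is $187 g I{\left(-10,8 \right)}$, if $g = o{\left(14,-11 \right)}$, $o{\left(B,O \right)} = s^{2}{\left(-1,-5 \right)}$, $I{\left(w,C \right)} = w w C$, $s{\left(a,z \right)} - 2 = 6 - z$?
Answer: $25282400$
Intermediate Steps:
$s{\left(a,z \right)} = 8 - z$ ($s{\left(a,z \right)} = 2 - \left(-6 + z\right) = 8 - z$)
$I{\left(w,C \right)} = C w^{2}$ ($I{\left(w,C \right)} = w^{2} C = C w^{2}$)
$o{\left(B,O \right)} = 169$ ($o{\left(B,O \right)} = \left(8 - -5\right)^{2} = \left(8 + 5\right)^{2} = 13^{2} = 169$)
$g = 169$
$187 g I{\left(-10,8 \right)} = 187 \cdot 169 \cdot 8 \left(-10\right)^{2} = 31603 \cdot 8 \cdot 100 = 31603 \cdot 800 = 25282400$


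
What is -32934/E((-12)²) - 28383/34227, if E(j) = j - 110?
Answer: -188032840/193953 ≈ -969.48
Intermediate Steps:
E(j) = -110 + j
-32934/E((-12)²) - 28383/34227 = -32934/(-110 + (-12)²) - 28383/34227 = -32934/(-110 + 144) - 28383*1/34227 = -32934/34 - 9461/11409 = -32934*1/34 - 9461/11409 = -16467/17 - 9461/11409 = -188032840/193953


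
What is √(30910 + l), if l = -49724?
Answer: I*√18814 ≈ 137.16*I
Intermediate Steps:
√(30910 + l) = √(30910 - 49724) = √(-18814) = I*√18814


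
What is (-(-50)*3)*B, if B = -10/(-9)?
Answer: 500/3 ≈ 166.67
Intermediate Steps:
B = 10/9 (B = -10*(-⅑) = 10/9 ≈ 1.1111)
(-(-50)*3)*B = -(-50)*3*(10/9) = -10*(-15)*(10/9) = 150*(10/9) = 500/3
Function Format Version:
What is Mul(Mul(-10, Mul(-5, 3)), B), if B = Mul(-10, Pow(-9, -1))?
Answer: Rational(500, 3) ≈ 166.67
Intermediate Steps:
B = Rational(10, 9) (B = Mul(-10, Rational(-1, 9)) = Rational(10, 9) ≈ 1.1111)
Mul(Mul(-10, Mul(-5, 3)), B) = Mul(Mul(-10, Mul(-5, 3)), Rational(10, 9)) = Mul(Mul(-10, -15), Rational(10, 9)) = Mul(150, Rational(10, 9)) = Rational(500, 3)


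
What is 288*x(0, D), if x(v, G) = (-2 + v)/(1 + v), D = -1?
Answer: -576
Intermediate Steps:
x(v, G) = (-2 + v)/(1 + v)
288*x(0, D) = 288*((-2 + 0)/(1 + 0)) = 288*(-2/1) = 288*(1*(-2)) = 288*(-2) = -576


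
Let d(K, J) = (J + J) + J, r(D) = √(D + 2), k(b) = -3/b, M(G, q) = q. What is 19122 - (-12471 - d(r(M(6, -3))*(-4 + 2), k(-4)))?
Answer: 126381/4 ≈ 31595.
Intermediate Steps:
r(D) = √(2 + D)
d(K, J) = 3*J (d(K, J) = 2*J + J = 3*J)
19122 - (-12471 - d(r(M(6, -3))*(-4 + 2), k(-4))) = 19122 - (-12471 - 3*(-3/(-4))) = 19122 - (-12471 - 3*(-3*(-¼))) = 19122 - (-12471 - 3*3/4) = 19122 - (-12471 - 1*9/4) = 19122 - (-12471 - 9/4) = 19122 - 1*(-49893/4) = 19122 + 49893/4 = 126381/4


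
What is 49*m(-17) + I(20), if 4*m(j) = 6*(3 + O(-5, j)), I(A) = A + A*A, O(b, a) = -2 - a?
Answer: 1743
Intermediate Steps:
I(A) = A + A²
m(j) = 3/2 - 3*j/2 (m(j) = (6*(3 + (-2 - j)))/4 = (6*(1 - j))/4 = (6 - 6*j)/4 = 3/2 - 3*j/2)
49*m(-17) + I(20) = 49*(3/2 - 3/2*(-17)) + 20*(1 + 20) = 49*(3/2 + 51/2) + 20*21 = 49*27 + 420 = 1323 + 420 = 1743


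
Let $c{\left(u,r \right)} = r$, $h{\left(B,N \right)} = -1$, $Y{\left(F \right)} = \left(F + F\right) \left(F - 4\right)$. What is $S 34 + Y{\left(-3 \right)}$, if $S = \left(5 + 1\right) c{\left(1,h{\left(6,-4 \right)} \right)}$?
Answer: $-162$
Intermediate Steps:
$Y{\left(F \right)} = 2 F \left(-4 + F\right)$
$S = -6$ ($S = \left(5 + 1\right) \left(-1\right) = 6 \left(-1\right) = -6$)
$S 34 + Y{\left(-3 \right)} = \left(-6\right) 34 + 2 \left(-3\right) \left(-4 - 3\right) = -204 + 2 \left(-3\right) \left(-7\right) = -204 + 42 = -162$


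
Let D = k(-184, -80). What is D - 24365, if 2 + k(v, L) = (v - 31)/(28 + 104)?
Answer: -3216659/132 ≈ -24369.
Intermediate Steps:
k(v, L) = -295/132 + v/132 (k(v, L) = -2 + (v - 31)/(28 + 104) = -2 + (-31 + v)/132 = -2 + (-31 + v)*(1/132) = -2 + (-31/132 + v/132) = -295/132 + v/132)
D = -479/132 (D = -295/132 + (1/132)*(-184) = -295/132 - 46/33 = -479/132 ≈ -3.6288)
D - 24365 = -479/132 - 24365 = -3216659/132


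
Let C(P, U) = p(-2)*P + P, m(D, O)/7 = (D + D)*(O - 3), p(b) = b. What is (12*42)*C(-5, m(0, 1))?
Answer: 2520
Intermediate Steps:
m(D, O) = 14*D*(-3 + O) (m(D, O) = 7*((D + D)*(O - 3)) = 7*((2*D)*(-3 + O)) = 7*(2*D*(-3 + O)) = 14*D*(-3 + O))
C(P, U) = -P (C(P, U) = -2*P + P = -P)
(12*42)*C(-5, m(0, 1)) = (12*42)*(-1*(-5)) = 504*5 = 2520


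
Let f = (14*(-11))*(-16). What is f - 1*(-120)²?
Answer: -11936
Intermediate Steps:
f = 2464 (f = -154*(-16) = 2464)
f - 1*(-120)² = 2464 - 1*(-120)² = 2464 - 1*14400 = 2464 - 14400 = -11936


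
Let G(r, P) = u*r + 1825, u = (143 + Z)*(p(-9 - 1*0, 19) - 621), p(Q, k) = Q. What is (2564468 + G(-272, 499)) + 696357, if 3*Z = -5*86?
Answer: 3205530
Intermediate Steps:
Z = -430/3 (Z = (-5*86)/3 = (⅓)*(-430) = -430/3 ≈ -143.33)
u = 210 (u = (143 - 430/3)*((-9 - 1*0) - 621) = -((-9 + 0) - 621)/3 = -(-9 - 621)/3 = -⅓*(-630) = 210)
G(r, P) = 1825 + 210*r (G(r, P) = 210*r + 1825 = 1825 + 210*r)
(2564468 + G(-272, 499)) + 696357 = (2564468 + (1825 + 210*(-272))) + 696357 = (2564468 + (1825 - 57120)) + 696357 = (2564468 - 55295) + 696357 = 2509173 + 696357 = 3205530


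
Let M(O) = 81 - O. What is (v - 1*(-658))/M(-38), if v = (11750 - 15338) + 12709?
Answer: 1397/17 ≈ 82.177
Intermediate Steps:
v = 9121 (v = -3588 + 12709 = 9121)
(v - 1*(-658))/M(-38) = (9121 - 1*(-658))/(81 - 1*(-38)) = (9121 + 658)/(81 + 38) = 9779/119 = 9779*(1/119) = 1397/17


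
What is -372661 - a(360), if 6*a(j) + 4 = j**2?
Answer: -1182781/3 ≈ -3.9426e+5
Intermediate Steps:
a(j) = -2/3 + j**2/6
-372661 - a(360) = -372661 - (-2/3 + (1/6)*360**2) = -372661 - (-2/3 + (1/6)*129600) = -372661 - (-2/3 + 21600) = -372661 - 1*64798/3 = -372661 - 64798/3 = -1182781/3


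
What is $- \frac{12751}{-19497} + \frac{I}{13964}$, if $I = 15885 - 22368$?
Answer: $\frac{51655913}{272256108} \approx 0.18973$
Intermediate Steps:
$I = -6483$
$- \frac{12751}{-19497} + \frac{I}{13964} = - \frac{12751}{-19497} - \frac{6483}{13964} = \left(-12751\right) \left(- \frac{1}{19497}\right) - \frac{6483}{13964} = \frac{12751}{19497} - \frac{6483}{13964} = \frac{51655913}{272256108}$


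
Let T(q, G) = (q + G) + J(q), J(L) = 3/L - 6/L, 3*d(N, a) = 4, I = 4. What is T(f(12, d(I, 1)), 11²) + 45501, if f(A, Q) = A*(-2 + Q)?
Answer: 364915/8 ≈ 45614.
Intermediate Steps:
d(N, a) = 4/3 (d(N, a) = (⅓)*4 = 4/3)
J(L) = -3/L
T(q, G) = G + q - 3/q (T(q, G) = (q + G) - 3/q = (G + q) - 3/q = G + q - 3/q)
T(f(12, d(I, 1)), 11²) + 45501 = (11² + 12*(-2 + 4/3) - 3*1/(12*(-2 + 4/3))) + 45501 = (121 + 12*(-⅔) - 3/(12*(-⅔))) + 45501 = (121 - 8 - 3/(-8)) + 45501 = (121 - 8 - 3*(-⅛)) + 45501 = (121 - 8 + 3/8) + 45501 = 907/8 + 45501 = 364915/8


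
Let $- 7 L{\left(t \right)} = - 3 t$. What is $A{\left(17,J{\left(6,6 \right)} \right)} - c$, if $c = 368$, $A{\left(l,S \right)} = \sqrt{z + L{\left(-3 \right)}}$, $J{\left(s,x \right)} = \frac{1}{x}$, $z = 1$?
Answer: $-368 + \frac{i \sqrt{14}}{7} \approx -368.0 + 0.53452 i$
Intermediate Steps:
$L{\left(t \right)} = \frac{3 t}{7}$ ($L{\left(t \right)} = - \frac{\left(-3\right) t}{7} = \frac{3 t}{7}$)
$A{\left(l,S \right)} = \frac{i \sqrt{14}}{7}$ ($A{\left(l,S \right)} = \sqrt{1 + \frac{3}{7} \left(-3\right)} = \sqrt{1 - \frac{9}{7}} = \sqrt{- \frac{2}{7}} = \frac{i \sqrt{14}}{7}$)
$A{\left(17,J{\left(6,6 \right)} \right)} - c = \frac{i \sqrt{14}}{7} - 368 = -368 + \frac{i \sqrt{14}}{7}$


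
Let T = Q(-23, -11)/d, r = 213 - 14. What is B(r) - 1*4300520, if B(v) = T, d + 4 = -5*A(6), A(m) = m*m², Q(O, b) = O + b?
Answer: -2330881823/542 ≈ -4.3005e+6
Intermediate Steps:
r = 199
A(m) = m³
d = -1084 (d = -4 - 5*6³ = -4 - 5*216 = -4 - 1080 = -1084)
T = 17/542 (T = (-23 - 11)/(-1084) = -34*(-1/1084) = 17/542 ≈ 0.031365)
B(v) = 17/542
B(r) - 1*4300520 = 17/542 - 1*4300520 = 17/542 - 4300520 = -2330881823/542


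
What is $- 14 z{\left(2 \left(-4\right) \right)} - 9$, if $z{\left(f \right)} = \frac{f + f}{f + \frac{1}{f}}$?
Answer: $- \frac{2377}{65} \approx -36.569$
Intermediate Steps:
$z{\left(f \right)} = \frac{2 f}{f + \frac{1}{f}}$
$- 14 z{\left(2 \left(-4\right) \right)} - 9 = - 14 \frac{2 \left(2 \left(-4\right)\right)^{2}}{1 + \left(2 \left(-4\right)\right)^{2}} - 9 = - 14 \frac{2 \left(-8\right)^{2}}{1 + \left(-8\right)^{2}} - 9 = - 14 \cdot 2 \cdot 64 \frac{1}{1 + 64} - 9 = - 14 \cdot 2 \cdot 64 \cdot \frac{1}{65} - 9 = \left(-14\right) \frac{128}{65} - 9 = - \frac{1792}{65} - 9 = - \frac{2377}{65}$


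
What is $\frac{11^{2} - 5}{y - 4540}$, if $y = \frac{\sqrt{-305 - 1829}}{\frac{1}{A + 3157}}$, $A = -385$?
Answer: $- \frac{32915}{1026139591} - \frac{20097 i \sqrt{2134}}{1026139591} \approx -3.2077 \cdot 10^{-5} - 0.00090474 i$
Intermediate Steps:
$y = 2772 i \sqrt{2134}$ ($y = \frac{\sqrt{-305 - 1829}}{\frac{1}{-385 + 3157}} = \frac{\sqrt{-2134}}{\frac{1}{2772}} = i \sqrt{2134} \frac{1}{\frac{1}{2772}} = i \sqrt{2134} \cdot 2772 = 2772 i \sqrt{2134} \approx 1.2805 \cdot 10^{5} i$)
$\frac{11^{2} - 5}{y - 4540} = \frac{11^{2} - 5}{2772 i \sqrt{2134} - 4540} = \frac{121 - 5}{-4540 + 2772 i \sqrt{2134}} = \frac{116}{-4540 + 2772 i \sqrt{2134}}$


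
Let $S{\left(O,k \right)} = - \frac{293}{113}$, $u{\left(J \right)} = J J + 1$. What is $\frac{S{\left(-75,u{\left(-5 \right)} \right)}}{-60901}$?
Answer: $\frac{293}{6881813} \approx 4.2576 \cdot 10^{-5}$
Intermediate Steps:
$u{\left(J \right)} = 1 + J^{2}$ ($u{\left(J \right)} = J^{2} + 1 = 1 + J^{2}$)
$S{\left(O,k \right)} = - \frac{293}{113}$ ($S{\left(O,k \right)} = \left(-293\right) \frac{1}{113} = - \frac{293}{113}$)
$\frac{S{\left(-75,u{\left(-5 \right)} \right)}}{-60901} = - \frac{293}{113 \left(-60901\right)} = \left(- \frac{293}{113}\right) \left(- \frac{1}{60901}\right) = \frac{293}{6881813}$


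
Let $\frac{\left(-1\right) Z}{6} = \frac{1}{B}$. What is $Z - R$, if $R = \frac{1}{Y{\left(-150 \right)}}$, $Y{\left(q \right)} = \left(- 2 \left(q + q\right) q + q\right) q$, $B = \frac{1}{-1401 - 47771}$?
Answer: $\frac{3989570219999}{13522500} \approx 2.9503 \cdot 10^{5}$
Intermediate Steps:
$B = - \frac{1}{49172}$ ($B = \frac{1}{-49172} = - \frac{1}{49172} \approx -2.0337 \cdot 10^{-5}$)
$Y{\left(q \right)} = q \left(q - 4 q^{2}\right)$ ($Y{\left(q \right)} = \left(- 2 \cdot 2 q q + q\right) q = \left(- 4 q q + q\right) q = \left(- 4 q^{2} + q\right) q = \left(q - 4 q^{2}\right) q = q \left(q - 4 q^{2}\right)$)
$Z = 295032$ ($Z = - \frac{6}{- \frac{1}{49172}} = \left(-6\right) \left(-49172\right) = 295032$)
$R = \frac{1}{13522500}$ ($R = \frac{1}{\left(-150\right)^{2} \left(1 - -600\right)} = \frac{1}{22500 \left(1 + 600\right)} = \frac{1}{22500 \cdot 601} = \frac{1}{13522500} \approx 7.3951 \cdot 10^{-8}$)
$Z - R = 295032 - \frac{1}{13522500} = \frac{3989570219999}{13522500}$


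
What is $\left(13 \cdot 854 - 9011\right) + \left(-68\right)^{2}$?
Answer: $6715$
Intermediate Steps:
$\left(13 \cdot 854 - 9011\right) + \left(-68\right)^{2} = \left(11102 - 9011\right) + 4624 = 2091 + 4624 = 6715$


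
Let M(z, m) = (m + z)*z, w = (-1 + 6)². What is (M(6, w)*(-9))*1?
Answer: -1674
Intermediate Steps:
w = 25 (w = 5² = 25)
M(z, m) = z*(m + z)
(M(6, w)*(-9))*1 = ((6*(25 + 6))*(-9))*1 = ((6*31)*(-9))*1 = (186*(-9))*1 = -1674*1 = -1674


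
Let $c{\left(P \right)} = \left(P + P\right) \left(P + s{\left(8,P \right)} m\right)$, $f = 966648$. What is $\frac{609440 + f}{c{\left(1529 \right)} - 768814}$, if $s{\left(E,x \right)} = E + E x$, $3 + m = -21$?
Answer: $- \frac{394022}{223602803} \approx -0.0017622$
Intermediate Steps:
$m = -24$ ($m = -3 - 21 = -24$)
$c{\left(P \right)} = 2 P \left(-192 - 191 P\right)$ ($c{\left(P \right)} = \left(P + P\right) \left(P + 8 \left(1 + P\right) \left(-24\right)\right) = 2 P \left(P + \left(8 + 8 P\right) \left(-24\right)\right) = 2 P \left(P - \left(192 + 192 P\right)\right) = 2 P \left(-192 - 191 P\right)$)
$\frac{609440 + f}{c{\left(1529 \right)} - 768814} = \frac{609440 + 966648}{2 \cdot 1529 \left(-192 - 292039\right) - 768814} = \frac{1576088}{2 \cdot 1529 \left(-192 - 292039\right) - 768814} = \frac{1576088}{2 \cdot 1529 \left(-292231\right) - 768814} = \frac{1576088}{-893642398 - 768814} = \frac{1576088}{-894411212} = 1576088 \left(- \frac{1}{894411212}\right) = - \frac{394022}{223602803}$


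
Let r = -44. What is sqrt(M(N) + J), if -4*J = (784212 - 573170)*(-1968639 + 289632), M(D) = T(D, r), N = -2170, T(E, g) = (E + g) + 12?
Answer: sqrt(354340986486)/2 ≈ 2.9763e+5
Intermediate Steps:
T(E, g) = 12 + E + g
M(D) = -32 + D (M(D) = 12 + D - 44 = -32 + D)
J = 177170497647/2 (J = -(784212 - 573170)*(-1968639 + 289632)/4 = -105521*(-1679007)/2 = -1/4*(-354340995294) = 177170497647/2 ≈ 8.8585e+10)
sqrt(M(N) + J) = sqrt((-32 - 2170) + 177170497647/2) = sqrt(-2202 + 177170497647/2) = sqrt(177170493243/2) = sqrt(354340986486)/2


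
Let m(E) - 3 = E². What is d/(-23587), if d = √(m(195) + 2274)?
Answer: -3*√4478/23587 ≈ -0.0085112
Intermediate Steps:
m(E) = 3 + E²
d = 3*√4478 (d = √((3 + 195²) + 2274) = √((3 + 38025) + 2274) = √(38028 + 2274) = √40302 = 3*√4478 ≈ 200.75)
d/(-23587) = (3*√4478)/(-23587) = (3*√4478)*(-1/23587) = -3*√4478/23587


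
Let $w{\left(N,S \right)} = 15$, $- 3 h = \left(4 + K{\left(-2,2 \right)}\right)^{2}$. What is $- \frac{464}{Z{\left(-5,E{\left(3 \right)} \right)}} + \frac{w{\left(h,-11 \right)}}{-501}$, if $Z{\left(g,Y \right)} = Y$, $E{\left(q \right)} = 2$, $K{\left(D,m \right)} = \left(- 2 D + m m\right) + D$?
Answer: $- \frac{38749}{167} \approx -232.03$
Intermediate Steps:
$K{\left(D,m \right)} = m^{2} - D$ ($K{\left(D,m \right)} = \left(- 2 D + m^{2}\right) + D = \left(m^{2} - 2 D\right) + D = m^{2} - D$)
$h = - \frac{100}{3}$ ($h = - \frac{\left(4 - \left(-2 - 2^{2}\right)\right)^{2}}{3} = - \frac{\left(4 + \left(4 + 2\right)\right)^{2}}{3} = - \frac{\left(4 + 6\right)^{2}}{3} = - \frac{10^{2}}{3} = \left(- \frac{1}{3}\right) 100 = - \frac{100}{3} \approx -33.333$)
$- \frac{464}{Z{\left(-5,E{\left(3 \right)} \right)}} + \frac{w{\left(h,-11 \right)}}{-501} = - \frac{464}{2} + \frac{15}{-501} = \left(-464\right) \frac{1}{2} + 15 \left(- \frac{1}{501}\right) = -232 - \frac{5}{167} = - \frac{38749}{167}$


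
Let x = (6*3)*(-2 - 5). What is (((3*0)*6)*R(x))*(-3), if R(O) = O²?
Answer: 0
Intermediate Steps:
x = -126 (x = 18*(-7) = -126)
(((3*0)*6)*R(x))*(-3) = (((3*0)*6)*(-126)²)*(-3) = ((0*6)*15876)*(-3) = (0*15876)*(-3) = 0*(-3) = 0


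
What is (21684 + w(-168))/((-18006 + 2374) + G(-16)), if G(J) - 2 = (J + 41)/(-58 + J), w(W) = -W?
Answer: -1617048/1156645 ≈ -1.3981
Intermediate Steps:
G(J) = 2 + (41 + J)/(-58 + J) (G(J) = 2 + (J + 41)/(-58 + J) = 2 + (41 + J)/(-58 + J))
(21684 + w(-168))/((-18006 + 2374) + G(-16)) = (21684 - 1*(-168))/((-18006 + 2374) + 3*(-25 - 16)/(-58 - 16)) = (21684 + 168)/(-15632 + 3*(-41)/(-74)) = 21852/(-15632 + 3*(-1/74)*(-41)) = 21852/(-15632 + 123/74) = 21852/(-1156645/74) = 21852*(-74/1156645) = -1617048/1156645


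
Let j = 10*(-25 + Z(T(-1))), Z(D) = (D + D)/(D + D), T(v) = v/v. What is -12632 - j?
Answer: -12392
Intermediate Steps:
T(v) = 1
Z(D) = 1 (Z(D) = (2*D)/((2*D)) = (2*D)*(1/(2*D)) = 1)
j = -240 (j = 10*(-25 + 1) = 10*(-24) = -240)
-12632 - j = -12632 - 1*(-240) = -12632 + 240 = -12392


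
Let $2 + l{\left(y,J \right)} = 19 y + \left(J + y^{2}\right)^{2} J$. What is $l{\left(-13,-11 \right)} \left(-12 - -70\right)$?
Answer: $-15941474$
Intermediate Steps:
$l{\left(y,J \right)} = -2 + 19 y + J \left(J + y^{2}\right)^{2}$ ($l{\left(y,J \right)} = -2 + \left(19 y + \left(J + y^{2}\right)^{2} J\right) = -2 + \left(19 y + J \left(J + y^{2}\right)^{2}\right) = -2 + 19 y + J \left(J + y^{2}\right)^{2}$)
$l{\left(-13,-11 \right)} \left(-12 - -70\right) = \left(-2 + 19 \left(-13\right) - 11 \left(-11 + \left(-13\right)^{2}\right)^{2}\right) \left(-12 - -70\right) = \left(-2 - 247 - 11 \left(-11 + 169\right)^{2}\right) \left(-12 + 70\right) = \left(-2 - 247 - 11 \cdot 158^{2}\right) 58 = \left(-2 - 247 - 274604\right) 58 = \left(-274853\right) 58 = -15941474$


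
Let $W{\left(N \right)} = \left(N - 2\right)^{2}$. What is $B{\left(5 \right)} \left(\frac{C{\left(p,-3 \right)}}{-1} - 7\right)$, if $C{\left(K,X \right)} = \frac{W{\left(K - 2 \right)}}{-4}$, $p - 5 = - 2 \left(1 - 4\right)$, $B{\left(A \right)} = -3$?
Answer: $- \frac{63}{4} \approx -15.75$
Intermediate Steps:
$W{\left(N \right)} = \left(-2 + N\right)^{2}$
$p = 11$ ($p = 5 - 2 \left(1 - 4\right) = 5 - -6 = 5 + 6 = 11$)
$C{\left(K,X \right)} = - \frac{\left(-4 + K\right)^{2}}{4}$ ($C{\left(K,X \right)} = \frac{\left(-2 + \left(K - 2\right)\right)^{2}}{-4} = \left(-2 + \left(K - 2\right)\right)^{2} \left(- \frac{1}{4}\right) = \left(-2 + \left(-2 + K\right)\right)^{2} \left(- \frac{1}{4}\right) = \left(-4 + K\right)^{2} \left(- \frac{1}{4}\right) = - \frac{\left(-4 + K\right)^{2}}{4}$)
$B{\left(5 \right)} \left(\frac{C{\left(p,-3 \right)}}{-1} - 7\right) = - 3 \left(\frac{\left(- \frac{1}{4}\right) \left(-4 + 11\right)^{2}}{-1} - 7\right) = - 3 \left(- \frac{7^{2}}{4} \left(-1\right) - 7\right) = - 3 \left(\left(- \frac{1}{4}\right) 49 \left(-1\right) - 7\right) = - 3 \left(\left(- \frac{49}{4}\right) \left(-1\right) - 7\right) = - 3 \left(\frac{49}{4} - 7\right) = \left(-3\right) \frac{21}{4} = - \frac{63}{4}$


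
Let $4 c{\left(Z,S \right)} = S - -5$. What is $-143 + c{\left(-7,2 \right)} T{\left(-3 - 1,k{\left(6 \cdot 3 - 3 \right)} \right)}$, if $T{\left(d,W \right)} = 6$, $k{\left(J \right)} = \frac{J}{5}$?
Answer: $- \frac{265}{2} \approx -132.5$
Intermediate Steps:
$k{\left(J \right)} = \frac{J}{5}$ ($k{\left(J \right)} = J \frac{1}{5} = \frac{J}{5}$)
$c{\left(Z,S \right)} = \frac{5}{4} + \frac{S}{4}$ ($c{\left(Z,S \right)} = \frac{S - -5}{4} = \frac{S + 5}{4} = \frac{5 + S}{4} = \frac{5}{4} + \frac{S}{4}$)
$-143 + c{\left(-7,2 \right)} T{\left(-3 - 1,k{\left(6 \cdot 3 - 3 \right)} \right)} = -143 + \left(\frac{5}{4} + \frac{1}{4} \cdot 2\right) 6 = -143 + \left(\frac{5}{4} + \frac{1}{2}\right) 6 = -143 + \frac{7}{4} \cdot 6 = -143 + \frac{21}{2} = - \frac{265}{2}$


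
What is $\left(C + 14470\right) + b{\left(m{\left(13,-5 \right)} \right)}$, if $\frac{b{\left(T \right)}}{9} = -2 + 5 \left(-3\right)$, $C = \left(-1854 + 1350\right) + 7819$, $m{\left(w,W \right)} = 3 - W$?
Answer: $21632$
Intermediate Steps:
$C = 7315$ ($C = -504 + 7819 = 7315$)
$b{\left(T \right)} = -153$ ($b{\left(T \right)} = 9 \left(-2 + 5 \left(-3\right)\right) = 9 \left(-2 - 15\right) = 9 \left(-17\right) = -153$)
$\left(C + 14470\right) + b{\left(m{\left(13,-5 \right)} \right)} = \left(7315 + 14470\right) - 153 = 21785 - 153 = 21632$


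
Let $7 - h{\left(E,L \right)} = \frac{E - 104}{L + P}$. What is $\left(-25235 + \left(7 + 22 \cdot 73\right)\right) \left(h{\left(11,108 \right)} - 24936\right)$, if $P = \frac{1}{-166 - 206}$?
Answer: $\frac{23657149039938}{40175} \approx 5.8885 \cdot 10^{8}$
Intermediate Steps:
$P = - \frac{1}{372}$ ($P = \frac{1}{-372} = - \frac{1}{372} \approx -0.0026882$)
$h{\left(E,L \right)} = 7 - \frac{-104 + E}{- \frac{1}{372} + L}$ ($h{\left(E,L \right)} = 7 - \frac{E - 104}{L - \frac{1}{372}} = 7 - \frac{-104 + E}{- \frac{1}{372} + L}$)
$\left(-25235 + \left(7 + 22 \cdot 73\right)\right) \left(h{\left(11,108 \right)} - 24936\right) = \left(-25235 + \left(7 + 22 \cdot 73\right)\right) \left(\frac{38681 - 4092 + 2604 \cdot 108}{-1 + 372 \cdot 108} - 24936\right) = \left(-25235 + \left(7 + 1606\right)\right) \left(\frac{38681 - 4092 + 281232}{-1 + 40176} - 24936\right) = \left(-25235 + 1613\right) \left(\frac{1}{40175} \cdot 315821 - 24936\right) = - 23622 \left(\frac{1}{40175} \cdot 315821 - 24936\right) = - 23622 \left(\frac{315821}{40175} - 24936\right) = \left(-23622\right) \left(- \frac{1001487979}{40175}\right) = \frac{23657149039938}{40175}$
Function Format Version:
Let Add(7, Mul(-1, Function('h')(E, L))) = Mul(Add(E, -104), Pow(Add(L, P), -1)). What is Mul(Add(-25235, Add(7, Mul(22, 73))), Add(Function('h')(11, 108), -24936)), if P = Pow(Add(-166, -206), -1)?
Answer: Rational(23657149039938, 40175) ≈ 5.8885e+8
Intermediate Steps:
P = Rational(-1, 372) (P = Pow(-372, -1) = Rational(-1, 372) ≈ -0.0026882)
Function('h')(E, L) = Add(7, Mul(-1, Pow(Add(Rational(-1, 372), L), -1), Add(-104, E))) (Function('h')(E, L) = Add(7, Mul(-1, Mul(Add(E, -104), Pow(Add(L, Rational(-1, 372)), -1)))) = Add(7, Mul(-1, Mul(Add(-104, E), Pow(Add(Rational(-1, 372), L), -1)))) = Add(7, Mul(-1, Mul(Pow(Add(Rational(-1, 372), L), -1), Add(-104, E)))) = Add(7, Mul(-1, Pow(Add(Rational(-1, 372), L), -1), Add(-104, E))))
Mul(Add(-25235, Add(7, Mul(22, 73))), Add(Function('h')(11, 108), -24936)) = Mul(Add(-25235, Add(7, Mul(22, 73))), Add(Mul(Pow(Add(-1, Mul(372, 108)), -1), Add(38681, Mul(-372, 11), Mul(2604, 108))), -24936)) = Mul(Add(-25235, Add(7, 1606)), Add(Mul(Pow(Add(-1, 40176), -1), Add(38681, -4092, 281232)), -24936)) = Mul(Add(-25235, 1613), Add(Mul(Pow(40175, -1), 315821), -24936)) = Mul(-23622, Add(Mul(Rational(1, 40175), 315821), -24936)) = Mul(-23622, Add(Rational(315821, 40175), -24936)) = Mul(-23622, Rational(-1001487979, 40175)) = Rational(23657149039938, 40175)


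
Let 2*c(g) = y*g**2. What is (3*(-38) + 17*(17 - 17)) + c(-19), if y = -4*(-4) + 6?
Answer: 3857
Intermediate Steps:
y = 22 (y = 16 + 6 = 22)
c(g) = 11*g**2 (c(g) = (22*g**2)/2 = 11*g**2)
(3*(-38) + 17*(17 - 17)) + c(-19) = (3*(-38) + 17*(17 - 17)) + 11*(-19)**2 = (-114 + 17*0) + 11*361 = (-114 + 0) + 3971 = -114 + 3971 = 3857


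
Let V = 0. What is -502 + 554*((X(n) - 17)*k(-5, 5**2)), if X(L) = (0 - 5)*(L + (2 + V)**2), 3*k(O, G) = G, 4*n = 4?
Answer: -194402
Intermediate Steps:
n = 1 (n = (1/4)*4 = 1)
k(O, G) = G/3
X(L) = -20 - 5*L (X(L) = (0 - 5)*(L + (2 + 0)**2) = -5*(L + 2**2) = -5*(L + 4) = -5*(4 + L) = -20 - 5*L)
-502 + 554*((X(n) - 17)*k(-5, 5**2)) = -502 + 554*(((-20 - 5*1) - 17)*((1/3)*5**2)) = -502 + 554*(((-20 - 5) - 17)*((1/3)*25)) = -502 + 554*((-25 - 17)*(25/3)) = -502 + 554*(-42*25/3) = -502 + 554*(-350) = -502 - 193900 = -194402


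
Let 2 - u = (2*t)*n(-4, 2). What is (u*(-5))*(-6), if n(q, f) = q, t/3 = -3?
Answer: -2100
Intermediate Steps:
t = -9 (t = 3*(-3) = -9)
u = -70 (u = 2 - 2*(-9)*(-4) = 2 - (-18)*(-4) = 2 - 1*72 = 2 - 72 = -70)
(u*(-5))*(-6) = -70*(-5)*(-6) = 350*(-6) = -2100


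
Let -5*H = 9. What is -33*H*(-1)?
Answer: -297/5 ≈ -59.400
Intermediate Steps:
H = -9/5 (H = -⅕*9 = -9/5 ≈ -1.8000)
-33*H*(-1) = -33*(-9/5)*(-1) = (297/5)*(-1) = -297/5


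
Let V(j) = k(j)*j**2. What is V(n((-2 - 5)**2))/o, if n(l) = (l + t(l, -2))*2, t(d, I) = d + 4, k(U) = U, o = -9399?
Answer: -2829888/3133 ≈ -903.25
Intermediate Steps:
t(d, I) = 4 + d
n(l) = 8 + 4*l (n(l) = (l + (4 + l))*2 = (4 + 2*l)*2 = 8 + 4*l)
V(j) = j**3 (V(j) = j*j**2 = j**3)
V(n((-2 - 5)**2))/o = (8 + 4*(-2 - 5)**2)**3/(-9399) = (8 + 4*(-7)**2)**3*(-1/9399) = (8 + 4*49)**3*(-1/9399) = (8 + 196)**3*(-1/9399) = 204**3*(-1/9399) = 8489664*(-1/9399) = -2829888/3133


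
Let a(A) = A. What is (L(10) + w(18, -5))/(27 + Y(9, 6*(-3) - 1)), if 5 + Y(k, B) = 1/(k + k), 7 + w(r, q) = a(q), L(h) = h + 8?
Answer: 108/397 ≈ 0.27204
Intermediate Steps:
L(h) = 8 + h
w(r, q) = -7 + q
Y(k, B) = -5 + 1/(2*k) (Y(k, B) = -5 + 1/(k + k) = -5 + 1/(2*k))
(L(10) + w(18, -5))/(27 + Y(9, 6*(-3) - 1)) = ((8 + 10) + (-7 - 5))/(27 + (-5 + (½)/9)) = (18 - 12)/(27 + (-5 + (½)*(⅑))) = 6/(27 + (-5 + 1/18)) = 6/(27 - 89/18) = 6/(397/18) = 6*(18/397) = 108/397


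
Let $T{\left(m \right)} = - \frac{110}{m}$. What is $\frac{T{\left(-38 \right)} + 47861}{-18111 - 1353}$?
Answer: $- \frac{151569}{61636} \approx -2.4591$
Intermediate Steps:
$\frac{T{\left(-38 \right)} + 47861}{-18111 - 1353} = \frac{- \frac{110}{-38} + 47861}{-18111 - 1353} = \frac{\left(-110\right) \left(- \frac{1}{38}\right) + 47861}{-19464} = \left(\frac{55}{19} + 47861\right) \left(- \frac{1}{19464}\right) = \frac{909414}{19} \left(- \frac{1}{19464}\right) = - \frac{151569}{61636}$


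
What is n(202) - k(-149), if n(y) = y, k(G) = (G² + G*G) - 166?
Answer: -44034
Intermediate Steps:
k(G) = -166 + 2*G² (k(G) = (G² + G²) - 166 = 2*G² - 166 = -166 + 2*G²)
n(202) - k(-149) = 202 - (-166 + 2*(-149)²) = 202 - (-166 + 2*22201) = 202 - (-166 + 44402) = 202 - 1*44236 = 202 - 44236 = -44034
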